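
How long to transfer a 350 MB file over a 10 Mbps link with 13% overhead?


Effective throughput = 10 * (1 - 13/100) = 8.7 Mbps
File size in Mb = 350 * 8 = 2800 Mb
Time = 2800 / 8.7
Time = 321.8391 seconds


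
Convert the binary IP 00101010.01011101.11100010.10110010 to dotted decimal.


00101010 = 42
01011101 = 93
11100010 = 226
10110010 = 178
IP: 42.93.226.178


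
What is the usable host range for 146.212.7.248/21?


Network: 146.212.0.0
Broadcast: 146.212.7.255
First usable = network + 1
Last usable = broadcast - 1
Range: 146.212.0.1 to 146.212.7.254


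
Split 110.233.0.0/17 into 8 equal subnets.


New prefix = 17 + 3 = 20
Each subnet has 4096 addresses
  110.233.0.0/20
  110.233.16.0/20
  110.233.32.0/20
  110.233.48.0/20
  110.233.64.0/20
  110.233.80.0/20
  110.233.96.0/20
  110.233.112.0/20
Subnets: 110.233.0.0/20, 110.233.16.0/20, 110.233.32.0/20, 110.233.48.0/20, 110.233.64.0/20, 110.233.80.0/20, 110.233.96.0/20, 110.233.112.0/20


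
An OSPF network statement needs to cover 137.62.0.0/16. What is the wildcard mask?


Subnet mask: 255.255.0.0
Wildcard = 255.255.255.255 - subnet mask
255 - 255 = 0
255 - 255 = 0
255 - 0 = 255
255 - 0 = 255
Wildcard: 0.0.255.255


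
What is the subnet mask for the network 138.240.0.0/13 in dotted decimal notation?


/13 means 13 network bits, 19 host bits
Binary: 11111111111110000000000000000000
Mask: 255.248.0.0


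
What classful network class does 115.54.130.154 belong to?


First octet: 115
Binary: 01110011
0xxxxxxx -> Class A (1-126)
Class A, default mask 255.0.0.0 (/8)


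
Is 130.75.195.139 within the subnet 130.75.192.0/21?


Subnet network: 130.75.192.0
Test IP AND mask: 130.75.192.0
Yes, 130.75.195.139 is in 130.75.192.0/21


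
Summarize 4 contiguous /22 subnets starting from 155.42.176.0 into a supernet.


Original prefix: /22
Number of subnets: 4 = 2^2
New prefix = 22 - 2 = 20
Supernet: 155.42.176.0/20


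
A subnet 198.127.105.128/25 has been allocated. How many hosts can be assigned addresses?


Host bits = 32 - 25 = 7
Total addresses = 2^7 = 128
Usable = total - 2 (network and broadcast)
Usable hosts: 126


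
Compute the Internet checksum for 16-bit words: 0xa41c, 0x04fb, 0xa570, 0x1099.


Sum all words (with carry folding):
+ 0xa41c = 0xa41c
+ 0x04fb = 0xa917
+ 0xa570 = 0x4e88
+ 0x1099 = 0x5f21
One's complement: ~0x5f21
Checksum = 0xa0de


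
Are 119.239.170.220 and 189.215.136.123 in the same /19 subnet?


Mask: 255.255.224.0
119.239.170.220 AND mask = 119.239.160.0
189.215.136.123 AND mask = 189.215.128.0
No, different subnets (119.239.160.0 vs 189.215.128.0)


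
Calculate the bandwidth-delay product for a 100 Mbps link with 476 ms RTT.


BDP = bandwidth * RTT
= 100 Mbps * 476 ms
= 100 * 1e6 * 476 / 1000 bits
= 47600000 bits
= 5950000 bytes
= 5810.5469 KB
BDP = 47600000 bits (5950000 bytes)


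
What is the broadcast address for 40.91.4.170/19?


Network: 40.91.0.0/19
Host bits = 13
Set all host bits to 1:
Broadcast: 40.91.31.255


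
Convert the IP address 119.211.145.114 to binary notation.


119 = 01110111
211 = 11010011
145 = 10010001
114 = 01110010
Binary: 01110111.11010011.10010001.01110010


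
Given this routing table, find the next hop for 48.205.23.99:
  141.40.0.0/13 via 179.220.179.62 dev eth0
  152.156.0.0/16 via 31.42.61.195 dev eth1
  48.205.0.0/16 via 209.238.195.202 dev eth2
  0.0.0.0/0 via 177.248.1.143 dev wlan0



Longest prefix match for 48.205.23.99:
  /13 141.40.0.0: no
  /16 152.156.0.0: no
  /16 48.205.0.0: MATCH
  /0 0.0.0.0: MATCH
Selected: next-hop 209.238.195.202 via eth2 (matched /16)


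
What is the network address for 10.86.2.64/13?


IP:   00001010.01010110.00000010.01000000
Mask: 11111111.11111000.00000000.00000000
AND operation:
Net:  00001010.01010000.00000000.00000000
Network: 10.80.0.0/13


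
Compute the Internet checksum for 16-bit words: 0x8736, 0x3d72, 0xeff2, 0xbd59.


Sum all words (with carry folding):
+ 0x8736 = 0x8736
+ 0x3d72 = 0xc4a8
+ 0xeff2 = 0xb49b
+ 0xbd59 = 0x71f5
One's complement: ~0x71f5
Checksum = 0x8e0a


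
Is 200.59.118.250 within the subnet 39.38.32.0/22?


Subnet network: 39.38.32.0
Test IP AND mask: 200.59.116.0
No, 200.59.118.250 is not in 39.38.32.0/22


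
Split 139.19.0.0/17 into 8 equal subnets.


New prefix = 17 + 3 = 20
Each subnet has 4096 addresses
  139.19.0.0/20
  139.19.16.0/20
  139.19.32.0/20
  139.19.48.0/20
  139.19.64.0/20
  139.19.80.0/20
  139.19.96.0/20
  139.19.112.0/20
Subnets: 139.19.0.0/20, 139.19.16.0/20, 139.19.32.0/20, 139.19.48.0/20, 139.19.64.0/20, 139.19.80.0/20, 139.19.96.0/20, 139.19.112.0/20


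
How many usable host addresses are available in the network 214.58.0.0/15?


Host bits = 32 - 15 = 17
Total addresses = 2^17 = 131072
Usable = total - 2 (network and broadcast)
Usable hosts: 131070


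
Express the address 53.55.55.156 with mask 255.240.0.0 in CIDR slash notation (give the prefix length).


Binary: 11111111.11110000.00000000.00000000
Count leading 1s
Prefix: /12


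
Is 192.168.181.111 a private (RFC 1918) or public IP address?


RFC 1918 private ranges:
  10.0.0.0/8 (10.0.0.0 - 10.255.255.255)
  172.16.0.0/12 (172.16.0.0 - 172.31.255.255)
  192.168.0.0/16 (192.168.0.0 - 192.168.255.255)
Private (in 192.168.0.0/16)


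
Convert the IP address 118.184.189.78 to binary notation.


118 = 01110110
184 = 10111000
189 = 10111101
78 = 01001110
Binary: 01110110.10111000.10111101.01001110


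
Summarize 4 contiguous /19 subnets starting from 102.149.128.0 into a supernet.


Original prefix: /19
Number of subnets: 4 = 2^2
New prefix = 19 - 2 = 17
Supernet: 102.149.128.0/17


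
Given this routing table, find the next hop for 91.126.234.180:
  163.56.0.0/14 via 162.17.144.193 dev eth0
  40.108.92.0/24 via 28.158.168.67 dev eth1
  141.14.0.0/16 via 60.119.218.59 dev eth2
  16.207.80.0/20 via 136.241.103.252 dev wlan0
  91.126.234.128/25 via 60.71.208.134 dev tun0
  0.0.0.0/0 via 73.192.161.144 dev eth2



Longest prefix match for 91.126.234.180:
  /14 163.56.0.0: no
  /24 40.108.92.0: no
  /16 141.14.0.0: no
  /20 16.207.80.0: no
  /25 91.126.234.128: MATCH
  /0 0.0.0.0: MATCH
Selected: next-hop 60.71.208.134 via tun0 (matched /25)


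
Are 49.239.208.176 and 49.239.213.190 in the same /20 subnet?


Mask: 255.255.240.0
49.239.208.176 AND mask = 49.239.208.0
49.239.213.190 AND mask = 49.239.208.0
Yes, same subnet (49.239.208.0)


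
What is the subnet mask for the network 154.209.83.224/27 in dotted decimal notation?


/27 means 27 network bits, 5 host bits
Binary: 11111111111111111111111111100000
Mask: 255.255.255.224


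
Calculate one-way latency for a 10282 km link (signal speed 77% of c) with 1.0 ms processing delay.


Speed = 0.77 * 3e5 km/s = 231000 km/s
Propagation delay = 10282 / 231000 = 0.0445 s = 44.5108 ms
Processing delay = 1.0 ms
Total one-way latency = 45.5108 ms


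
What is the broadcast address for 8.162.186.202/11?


Network: 8.160.0.0/11
Host bits = 21
Set all host bits to 1:
Broadcast: 8.191.255.255


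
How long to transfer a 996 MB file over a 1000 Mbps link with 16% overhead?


Effective throughput = 1000 * (1 - 16/100) = 840 Mbps
File size in Mb = 996 * 8 = 7968 Mb
Time = 7968 / 840
Time = 9.4857 seconds


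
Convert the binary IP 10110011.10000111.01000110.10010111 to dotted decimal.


10110011 = 179
10000111 = 135
01000110 = 70
10010111 = 151
IP: 179.135.70.151


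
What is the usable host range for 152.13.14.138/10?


Network: 152.0.0.0
Broadcast: 152.63.255.255
First usable = network + 1
Last usable = broadcast - 1
Range: 152.0.0.1 to 152.63.255.254


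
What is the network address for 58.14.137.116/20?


IP:   00111010.00001110.10001001.01110100
Mask: 11111111.11111111.11110000.00000000
AND operation:
Net:  00111010.00001110.10000000.00000000
Network: 58.14.128.0/20


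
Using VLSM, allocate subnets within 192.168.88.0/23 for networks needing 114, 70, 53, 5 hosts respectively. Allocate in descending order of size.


114 hosts -> /25 (126 usable): 192.168.88.0/25
70 hosts -> /25 (126 usable): 192.168.88.128/25
53 hosts -> /26 (62 usable): 192.168.89.0/26
5 hosts -> /29 (6 usable): 192.168.89.64/29
Allocation: 192.168.88.0/25 (114 hosts, 126 usable); 192.168.88.128/25 (70 hosts, 126 usable); 192.168.89.0/26 (53 hosts, 62 usable); 192.168.89.64/29 (5 hosts, 6 usable)


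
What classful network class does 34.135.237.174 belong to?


First octet: 34
Binary: 00100010
0xxxxxxx -> Class A (1-126)
Class A, default mask 255.0.0.0 (/8)


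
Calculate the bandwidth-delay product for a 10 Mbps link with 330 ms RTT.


BDP = bandwidth * RTT
= 10 Mbps * 330 ms
= 10 * 1e6 * 330 / 1000 bits
= 3300000 bits
= 412500 bytes
= 402.832 KB
BDP = 3300000 bits (412500 bytes)


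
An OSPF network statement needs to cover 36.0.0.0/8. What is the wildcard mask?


Subnet mask: 255.0.0.0
Wildcard = 255.255.255.255 - subnet mask
255 - 255 = 0
255 - 0 = 255
255 - 0 = 255
255 - 0 = 255
Wildcard: 0.255.255.255


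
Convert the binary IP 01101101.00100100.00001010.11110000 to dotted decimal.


01101101 = 109
00100100 = 36
00001010 = 10
11110000 = 240
IP: 109.36.10.240


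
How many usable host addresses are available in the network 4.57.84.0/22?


Host bits = 32 - 22 = 10
Total addresses = 2^10 = 1024
Usable = total - 2 (network and broadcast)
Usable hosts: 1022


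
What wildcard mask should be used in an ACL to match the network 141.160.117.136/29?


Subnet mask: 255.255.255.248
Wildcard = 255.255.255.255 - subnet mask
255 - 255 = 0
255 - 255 = 0
255 - 255 = 0
255 - 248 = 7
Wildcard: 0.0.0.7


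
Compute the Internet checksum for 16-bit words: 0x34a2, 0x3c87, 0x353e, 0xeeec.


Sum all words (with carry folding):
+ 0x34a2 = 0x34a2
+ 0x3c87 = 0x7129
+ 0x353e = 0xa667
+ 0xeeec = 0x9554
One's complement: ~0x9554
Checksum = 0x6aab


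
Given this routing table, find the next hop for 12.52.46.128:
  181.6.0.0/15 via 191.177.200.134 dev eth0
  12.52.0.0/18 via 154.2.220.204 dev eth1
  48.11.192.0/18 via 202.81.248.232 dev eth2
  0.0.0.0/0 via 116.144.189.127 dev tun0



Longest prefix match for 12.52.46.128:
  /15 181.6.0.0: no
  /18 12.52.0.0: MATCH
  /18 48.11.192.0: no
  /0 0.0.0.0: MATCH
Selected: next-hop 154.2.220.204 via eth1 (matched /18)


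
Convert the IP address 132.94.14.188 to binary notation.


132 = 10000100
94 = 01011110
14 = 00001110
188 = 10111100
Binary: 10000100.01011110.00001110.10111100


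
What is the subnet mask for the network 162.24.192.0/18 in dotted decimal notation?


/18 means 18 network bits, 14 host bits
Binary: 11111111111111111100000000000000
Mask: 255.255.192.0


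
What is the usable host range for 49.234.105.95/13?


Network: 49.232.0.0
Broadcast: 49.239.255.255
First usable = network + 1
Last usable = broadcast - 1
Range: 49.232.0.1 to 49.239.255.254


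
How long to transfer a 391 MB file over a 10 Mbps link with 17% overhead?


Effective throughput = 10 * (1 - 17/100) = 8.3 Mbps
File size in Mb = 391 * 8 = 3128 Mb
Time = 3128 / 8.3
Time = 376.8675 seconds


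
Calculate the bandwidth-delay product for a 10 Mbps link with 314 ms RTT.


BDP = bandwidth * RTT
= 10 Mbps * 314 ms
= 10 * 1e6 * 314 / 1000 bits
= 3140000 bits
= 392500 bytes
= 383.3008 KB
BDP = 3140000 bits (392500 bytes)


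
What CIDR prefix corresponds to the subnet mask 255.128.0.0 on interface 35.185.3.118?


Binary: 11111111.10000000.00000000.00000000
Count leading 1s
Prefix: /9


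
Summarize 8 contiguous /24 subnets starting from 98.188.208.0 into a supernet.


Original prefix: /24
Number of subnets: 8 = 2^3
New prefix = 24 - 3 = 21
Supernet: 98.188.208.0/21


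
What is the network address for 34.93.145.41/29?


IP:   00100010.01011101.10010001.00101001
Mask: 11111111.11111111.11111111.11111000
AND operation:
Net:  00100010.01011101.10010001.00101000
Network: 34.93.145.40/29


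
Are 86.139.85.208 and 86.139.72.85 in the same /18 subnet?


Mask: 255.255.192.0
86.139.85.208 AND mask = 86.139.64.0
86.139.72.85 AND mask = 86.139.64.0
Yes, same subnet (86.139.64.0)


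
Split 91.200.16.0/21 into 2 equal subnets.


New prefix = 21 + 1 = 22
Each subnet has 1024 addresses
  91.200.16.0/22
  91.200.20.0/22
Subnets: 91.200.16.0/22, 91.200.20.0/22


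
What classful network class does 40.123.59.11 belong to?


First octet: 40
Binary: 00101000
0xxxxxxx -> Class A (1-126)
Class A, default mask 255.0.0.0 (/8)


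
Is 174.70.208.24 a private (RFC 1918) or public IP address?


RFC 1918 private ranges:
  10.0.0.0/8 (10.0.0.0 - 10.255.255.255)
  172.16.0.0/12 (172.16.0.0 - 172.31.255.255)
  192.168.0.0/16 (192.168.0.0 - 192.168.255.255)
Public (not in any RFC 1918 range)


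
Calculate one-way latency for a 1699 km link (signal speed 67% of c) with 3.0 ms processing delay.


Speed = 0.67 * 3e5 km/s = 201000 km/s
Propagation delay = 1699 / 201000 = 0.0085 s = 8.4527 ms
Processing delay = 3.0 ms
Total one-way latency = 11.4527 ms


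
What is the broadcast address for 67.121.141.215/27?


Network: 67.121.141.192/27
Host bits = 5
Set all host bits to 1:
Broadcast: 67.121.141.223


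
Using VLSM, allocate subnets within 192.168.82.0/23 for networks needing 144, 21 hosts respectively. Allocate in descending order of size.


144 hosts -> /24 (254 usable): 192.168.82.0/24
21 hosts -> /27 (30 usable): 192.168.83.0/27
Allocation: 192.168.82.0/24 (144 hosts, 254 usable); 192.168.83.0/27 (21 hosts, 30 usable)


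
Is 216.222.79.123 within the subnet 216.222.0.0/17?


Subnet network: 216.222.0.0
Test IP AND mask: 216.222.0.0
Yes, 216.222.79.123 is in 216.222.0.0/17


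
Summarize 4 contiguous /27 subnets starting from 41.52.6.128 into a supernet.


Original prefix: /27
Number of subnets: 4 = 2^2
New prefix = 27 - 2 = 25
Supernet: 41.52.6.128/25


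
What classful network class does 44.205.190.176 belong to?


First octet: 44
Binary: 00101100
0xxxxxxx -> Class A (1-126)
Class A, default mask 255.0.0.0 (/8)


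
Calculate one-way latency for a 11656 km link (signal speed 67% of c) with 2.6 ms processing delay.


Speed = 0.67 * 3e5 km/s = 201000 km/s
Propagation delay = 11656 / 201000 = 0.058 s = 57.99 ms
Processing delay = 2.6 ms
Total one-way latency = 60.59 ms


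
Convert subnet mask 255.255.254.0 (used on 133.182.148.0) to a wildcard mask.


Subnet mask: 255.255.254.0
Wildcard = 255.255.255.255 - subnet mask
255 - 255 = 0
255 - 255 = 0
255 - 254 = 1
255 - 0 = 255
Wildcard: 0.0.1.255


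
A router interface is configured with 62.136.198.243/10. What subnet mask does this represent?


/10 means 10 network bits, 22 host bits
Binary: 11111111110000000000000000000000
Mask: 255.192.0.0


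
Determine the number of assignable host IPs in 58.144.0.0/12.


Host bits = 32 - 12 = 20
Total addresses = 2^20 = 1048576
Usable = total - 2 (network and broadcast)
Usable hosts: 1048574


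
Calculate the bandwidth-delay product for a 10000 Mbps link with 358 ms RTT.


BDP = bandwidth * RTT
= 10000 Mbps * 358 ms
= 10000 * 1e6 * 358 / 1000 bits
= 3580000000 bits
= 447500000 bytes
= 437011.7188 KB
BDP = 3580000000 bits (447500000 bytes)


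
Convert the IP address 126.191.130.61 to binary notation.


126 = 01111110
191 = 10111111
130 = 10000010
61 = 00111101
Binary: 01111110.10111111.10000010.00111101


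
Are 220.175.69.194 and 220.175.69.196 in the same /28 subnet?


Mask: 255.255.255.240
220.175.69.194 AND mask = 220.175.69.192
220.175.69.196 AND mask = 220.175.69.192
Yes, same subnet (220.175.69.192)


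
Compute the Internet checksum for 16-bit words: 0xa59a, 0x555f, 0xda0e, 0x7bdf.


Sum all words (with carry folding):
+ 0xa59a = 0xa59a
+ 0x555f = 0xfaf9
+ 0xda0e = 0xd508
+ 0x7bdf = 0x50e8
One's complement: ~0x50e8
Checksum = 0xaf17


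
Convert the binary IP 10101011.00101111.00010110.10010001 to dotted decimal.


10101011 = 171
00101111 = 47
00010110 = 22
10010001 = 145
IP: 171.47.22.145


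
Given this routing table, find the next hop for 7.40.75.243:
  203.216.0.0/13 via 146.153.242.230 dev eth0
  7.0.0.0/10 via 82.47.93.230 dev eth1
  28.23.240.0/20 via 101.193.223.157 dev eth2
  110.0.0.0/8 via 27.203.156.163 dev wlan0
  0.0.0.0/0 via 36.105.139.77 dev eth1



Longest prefix match for 7.40.75.243:
  /13 203.216.0.0: no
  /10 7.0.0.0: MATCH
  /20 28.23.240.0: no
  /8 110.0.0.0: no
  /0 0.0.0.0: MATCH
Selected: next-hop 82.47.93.230 via eth1 (matched /10)


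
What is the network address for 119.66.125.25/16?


IP:   01110111.01000010.01111101.00011001
Mask: 11111111.11111111.00000000.00000000
AND operation:
Net:  01110111.01000010.00000000.00000000
Network: 119.66.0.0/16


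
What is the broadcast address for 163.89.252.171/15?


Network: 163.88.0.0/15
Host bits = 17
Set all host bits to 1:
Broadcast: 163.89.255.255


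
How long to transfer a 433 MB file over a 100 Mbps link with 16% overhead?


Effective throughput = 100 * (1 - 16/100) = 84 Mbps
File size in Mb = 433 * 8 = 3464 Mb
Time = 3464 / 84
Time = 41.2381 seconds


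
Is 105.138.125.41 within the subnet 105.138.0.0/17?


Subnet network: 105.138.0.0
Test IP AND mask: 105.138.0.0
Yes, 105.138.125.41 is in 105.138.0.0/17


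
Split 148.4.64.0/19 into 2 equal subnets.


New prefix = 19 + 1 = 20
Each subnet has 4096 addresses
  148.4.64.0/20
  148.4.80.0/20
Subnets: 148.4.64.0/20, 148.4.80.0/20


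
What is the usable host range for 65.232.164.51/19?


Network: 65.232.160.0
Broadcast: 65.232.191.255
First usable = network + 1
Last usable = broadcast - 1
Range: 65.232.160.1 to 65.232.191.254


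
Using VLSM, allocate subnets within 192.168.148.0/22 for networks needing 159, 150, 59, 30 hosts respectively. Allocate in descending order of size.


159 hosts -> /24 (254 usable): 192.168.148.0/24
150 hosts -> /24 (254 usable): 192.168.149.0/24
59 hosts -> /26 (62 usable): 192.168.150.0/26
30 hosts -> /27 (30 usable): 192.168.150.64/27
Allocation: 192.168.148.0/24 (159 hosts, 254 usable); 192.168.149.0/24 (150 hosts, 254 usable); 192.168.150.0/26 (59 hosts, 62 usable); 192.168.150.64/27 (30 hosts, 30 usable)


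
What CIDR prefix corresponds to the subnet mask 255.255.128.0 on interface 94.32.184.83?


Binary: 11111111.11111111.10000000.00000000
Count leading 1s
Prefix: /17


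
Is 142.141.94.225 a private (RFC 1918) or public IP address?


RFC 1918 private ranges:
  10.0.0.0/8 (10.0.0.0 - 10.255.255.255)
  172.16.0.0/12 (172.16.0.0 - 172.31.255.255)
  192.168.0.0/16 (192.168.0.0 - 192.168.255.255)
Public (not in any RFC 1918 range)


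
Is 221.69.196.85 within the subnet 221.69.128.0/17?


Subnet network: 221.69.128.0
Test IP AND mask: 221.69.128.0
Yes, 221.69.196.85 is in 221.69.128.0/17


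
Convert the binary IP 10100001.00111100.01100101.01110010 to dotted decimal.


10100001 = 161
00111100 = 60
01100101 = 101
01110010 = 114
IP: 161.60.101.114


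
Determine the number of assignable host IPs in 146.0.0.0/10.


Host bits = 32 - 10 = 22
Total addresses = 2^22 = 4194304
Usable = total - 2 (network and broadcast)
Usable hosts: 4194302


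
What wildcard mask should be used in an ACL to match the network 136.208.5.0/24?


Subnet mask: 255.255.255.0
Wildcard = 255.255.255.255 - subnet mask
255 - 255 = 0
255 - 255 = 0
255 - 255 = 0
255 - 0 = 255
Wildcard: 0.0.0.255


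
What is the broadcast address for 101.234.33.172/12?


Network: 101.224.0.0/12
Host bits = 20
Set all host bits to 1:
Broadcast: 101.239.255.255


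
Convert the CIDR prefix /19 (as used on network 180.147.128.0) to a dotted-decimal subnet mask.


/19 means 19 network bits, 13 host bits
Binary: 11111111111111111110000000000000
Mask: 255.255.224.0


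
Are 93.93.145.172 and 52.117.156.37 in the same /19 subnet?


Mask: 255.255.224.0
93.93.145.172 AND mask = 93.93.128.0
52.117.156.37 AND mask = 52.117.128.0
No, different subnets (93.93.128.0 vs 52.117.128.0)


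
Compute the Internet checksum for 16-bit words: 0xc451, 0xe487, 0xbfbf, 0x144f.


Sum all words (with carry folding):
+ 0xc451 = 0xc451
+ 0xe487 = 0xa8d9
+ 0xbfbf = 0x6899
+ 0x144f = 0x7ce8
One's complement: ~0x7ce8
Checksum = 0x8317


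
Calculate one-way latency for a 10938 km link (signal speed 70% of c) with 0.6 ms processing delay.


Speed = 0.7 * 3e5 km/s = 210000 km/s
Propagation delay = 10938 / 210000 = 0.0521 s = 52.0857 ms
Processing delay = 0.6 ms
Total one-way latency = 52.6857 ms


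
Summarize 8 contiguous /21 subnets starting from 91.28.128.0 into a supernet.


Original prefix: /21
Number of subnets: 8 = 2^3
New prefix = 21 - 3 = 18
Supernet: 91.28.128.0/18


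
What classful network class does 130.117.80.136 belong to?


First octet: 130
Binary: 10000010
10xxxxxx -> Class B (128-191)
Class B, default mask 255.255.0.0 (/16)


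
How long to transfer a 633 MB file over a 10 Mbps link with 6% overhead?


Effective throughput = 10 * (1 - 6/100) = 9.4 Mbps
File size in Mb = 633 * 8 = 5064 Mb
Time = 5064 / 9.4
Time = 538.7234 seconds


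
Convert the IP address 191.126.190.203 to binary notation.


191 = 10111111
126 = 01111110
190 = 10111110
203 = 11001011
Binary: 10111111.01111110.10111110.11001011


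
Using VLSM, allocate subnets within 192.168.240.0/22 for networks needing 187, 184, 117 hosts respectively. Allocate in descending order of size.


187 hosts -> /24 (254 usable): 192.168.240.0/24
184 hosts -> /24 (254 usable): 192.168.241.0/24
117 hosts -> /25 (126 usable): 192.168.242.0/25
Allocation: 192.168.240.0/24 (187 hosts, 254 usable); 192.168.241.0/24 (184 hosts, 254 usable); 192.168.242.0/25 (117 hosts, 126 usable)


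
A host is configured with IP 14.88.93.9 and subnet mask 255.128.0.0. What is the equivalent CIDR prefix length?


Binary: 11111111.10000000.00000000.00000000
Count leading 1s
Prefix: /9


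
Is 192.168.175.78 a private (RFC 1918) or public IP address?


RFC 1918 private ranges:
  10.0.0.0/8 (10.0.0.0 - 10.255.255.255)
  172.16.0.0/12 (172.16.0.0 - 172.31.255.255)
  192.168.0.0/16 (192.168.0.0 - 192.168.255.255)
Private (in 192.168.0.0/16)


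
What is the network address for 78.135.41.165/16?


IP:   01001110.10000111.00101001.10100101
Mask: 11111111.11111111.00000000.00000000
AND operation:
Net:  01001110.10000111.00000000.00000000
Network: 78.135.0.0/16


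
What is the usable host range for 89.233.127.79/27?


Network: 89.233.127.64
Broadcast: 89.233.127.95
First usable = network + 1
Last usable = broadcast - 1
Range: 89.233.127.65 to 89.233.127.94


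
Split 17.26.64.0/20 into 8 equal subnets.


New prefix = 20 + 3 = 23
Each subnet has 512 addresses
  17.26.64.0/23
  17.26.66.0/23
  17.26.68.0/23
  17.26.70.0/23
  17.26.72.0/23
  17.26.74.0/23
  17.26.76.0/23
  17.26.78.0/23
Subnets: 17.26.64.0/23, 17.26.66.0/23, 17.26.68.0/23, 17.26.70.0/23, 17.26.72.0/23, 17.26.74.0/23, 17.26.76.0/23, 17.26.78.0/23


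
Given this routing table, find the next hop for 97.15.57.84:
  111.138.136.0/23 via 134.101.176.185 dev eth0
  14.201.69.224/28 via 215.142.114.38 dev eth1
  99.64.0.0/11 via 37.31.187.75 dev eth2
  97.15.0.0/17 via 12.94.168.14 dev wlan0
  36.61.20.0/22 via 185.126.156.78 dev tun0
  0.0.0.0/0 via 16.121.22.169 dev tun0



Longest prefix match for 97.15.57.84:
  /23 111.138.136.0: no
  /28 14.201.69.224: no
  /11 99.64.0.0: no
  /17 97.15.0.0: MATCH
  /22 36.61.20.0: no
  /0 0.0.0.0: MATCH
Selected: next-hop 12.94.168.14 via wlan0 (matched /17)


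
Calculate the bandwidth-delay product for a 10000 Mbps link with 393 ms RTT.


BDP = bandwidth * RTT
= 10000 Mbps * 393 ms
= 10000 * 1e6 * 393 / 1000 bits
= 3930000000 bits
= 491250000 bytes
= 479736.3281 KB
BDP = 3930000000 bits (491250000 bytes)


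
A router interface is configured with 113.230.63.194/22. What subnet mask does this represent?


/22 means 22 network bits, 10 host bits
Binary: 11111111111111111111110000000000
Mask: 255.255.252.0


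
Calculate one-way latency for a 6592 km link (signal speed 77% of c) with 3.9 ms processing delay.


Speed = 0.77 * 3e5 km/s = 231000 km/s
Propagation delay = 6592 / 231000 = 0.0285 s = 28.5368 ms
Processing delay = 3.9 ms
Total one-way latency = 32.4368 ms


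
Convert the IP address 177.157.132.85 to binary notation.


177 = 10110001
157 = 10011101
132 = 10000100
85 = 01010101
Binary: 10110001.10011101.10000100.01010101


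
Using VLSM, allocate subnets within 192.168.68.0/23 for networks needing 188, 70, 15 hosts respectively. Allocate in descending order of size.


188 hosts -> /24 (254 usable): 192.168.68.0/24
70 hosts -> /25 (126 usable): 192.168.69.0/25
15 hosts -> /27 (30 usable): 192.168.69.128/27
Allocation: 192.168.68.0/24 (188 hosts, 254 usable); 192.168.69.0/25 (70 hosts, 126 usable); 192.168.69.128/27 (15 hosts, 30 usable)


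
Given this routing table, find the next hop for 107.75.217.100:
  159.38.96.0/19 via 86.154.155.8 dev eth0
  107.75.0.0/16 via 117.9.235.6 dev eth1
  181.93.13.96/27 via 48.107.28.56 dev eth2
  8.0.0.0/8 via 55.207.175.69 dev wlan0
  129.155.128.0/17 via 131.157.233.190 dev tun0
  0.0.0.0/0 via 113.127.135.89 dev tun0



Longest prefix match for 107.75.217.100:
  /19 159.38.96.0: no
  /16 107.75.0.0: MATCH
  /27 181.93.13.96: no
  /8 8.0.0.0: no
  /17 129.155.128.0: no
  /0 0.0.0.0: MATCH
Selected: next-hop 117.9.235.6 via eth1 (matched /16)


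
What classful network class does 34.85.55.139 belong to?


First octet: 34
Binary: 00100010
0xxxxxxx -> Class A (1-126)
Class A, default mask 255.0.0.0 (/8)


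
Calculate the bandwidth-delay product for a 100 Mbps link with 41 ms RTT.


BDP = bandwidth * RTT
= 100 Mbps * 41 ms
= 100 * 1e6 * 41 / 1000 bits
= 4100000 bits
= 512500 bytes
= 500.4883 KB
BDP = 4100000 bits (512500 bytes)


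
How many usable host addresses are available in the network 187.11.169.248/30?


Host bits = 32 - 30 = 2
Total addresses = 2^2 = 4
Usable = total - 2 (network and broadcast)
Usable hosts: 2


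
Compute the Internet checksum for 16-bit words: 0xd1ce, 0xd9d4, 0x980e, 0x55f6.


Sum all words (with carry folding):
+ 0xd1ce = 0xd1ce
+ 0xd9d4 = 0xaba3
+ 0x980e = 0x43b2
+ 0x55f6 = 0x99a8
One's complement: ~0x99a8
Checksum = 0x6657


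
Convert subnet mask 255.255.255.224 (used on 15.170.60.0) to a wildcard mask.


Subnet mask: 255.255.255.224
Wildcard = 255.255.255.255 - subnet mask
255 - 255 = 0
255 - 255 = 0
255 - 255 = 0
255 - 224 = 31
Wildcard: 0.0.0.31


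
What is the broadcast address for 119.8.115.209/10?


Network: 119.0.0.0/10
Host bits = 22
Set all host bits to 1:
Broadcast: 119.63.255.255


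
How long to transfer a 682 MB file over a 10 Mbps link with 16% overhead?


Effective throughput = 10 * (1 - 16/100) = 8.4 Mbps
File size in Mb = 682 * 8 = 5456 Mb
Time = 5456 / 8.4
Time = 649.5238 seconds


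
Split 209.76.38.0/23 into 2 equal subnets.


New prefix = 23 + 1 = 24
Each subnet has 256 addresses
  209.76.38.0/24
  209.76.39.0/24
Subnets: 209.76.38.0/24, 209.76.39.0/24


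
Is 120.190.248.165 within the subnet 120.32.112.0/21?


Subnet network: 120.32.112.0
Test IP AND mask: 120.190.248.0
No, 120.190.248.165 is not in 120.32.112.0/21


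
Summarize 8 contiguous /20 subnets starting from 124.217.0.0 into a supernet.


Original prefix: /20
Number of subnets: 8 = 2^3
New prefix = 20 - 3 = 17
Supernet: 124.217.0.0/17


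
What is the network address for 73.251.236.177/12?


IP:   01001001.11111011.11101100.10110001
Mask: 11111111.11110000.00000000.00000000
AND operation:
Net:  01001001.11110000.00000000.00000000
Network: 73.240.0.0/12


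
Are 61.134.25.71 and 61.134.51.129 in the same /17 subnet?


Mask: 255.255.128.0
61.134.25.71 AND mask = 61.134.0.0
61.134.51.129 AND mask = 61.134.0.0
Yes, same subnet (61.134.0.0)


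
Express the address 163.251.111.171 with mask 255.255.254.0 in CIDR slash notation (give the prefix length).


Binary: 11111111.11111111.11111110.00000000
Count leading 1s
Prefix: /23


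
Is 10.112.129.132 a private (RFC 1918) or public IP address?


RFC 1918 private ranges:
  10.0.0.0/8 (10.0.0.0 - 10.255.255.255)
  172.16.0.0/12 (172.16.0.0 - 172.31.255.255)
  192.168.0.0/16 (192.168.0.0 - 192.168.255.255)
Private (in 10.0.0.0/8)


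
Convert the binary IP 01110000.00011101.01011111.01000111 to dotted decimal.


01110000 = 112
00011101 = 29
01011111 = 95
01000111 = 71
IP: 112.29.95.71


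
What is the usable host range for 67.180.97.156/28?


Network: 67.180.97.144
Broadcast: 67.180.97.159
First usable = network + 1
Last usable = broadcast - 1
Range: 67.180.97.145 to 67.180.97.158


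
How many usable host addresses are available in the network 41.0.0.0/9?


Host bits = 32 - 9 = 23
Total addresses = 2^23 = 8388608
Usable = total - 2 (network and broadcast)
Usable hosts: 8388606


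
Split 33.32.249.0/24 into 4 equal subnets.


New prefix = 24 + 2 = 26
Each subnet has 64 addresses
  33.32.249.0/26
  33.32.249.64/26
  33.32.249.128/26
  33.32.249.192/26
Subnets: 33.32.249.0/26, 33.32.249.64/26, 33.32.249.128/26, 33.32.249.192/26


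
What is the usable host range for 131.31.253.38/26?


Network: 131.31.253.0
Broadcast: 131.31.253.63
First usable = network + 1
Last usable = broadcast - 1
Range: 131.31.253.1 to 131.31.253.62


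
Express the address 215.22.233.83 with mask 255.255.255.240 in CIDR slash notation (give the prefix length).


Binary: 11111111.11111111.11111111.11110000
Count leading 1s
Prefix: /28


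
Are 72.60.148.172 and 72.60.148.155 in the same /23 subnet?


Mask: 255.255.254.0
72.60.148.172 AND mask = 72.60.148.0
72.60.148.155 AND mask = 72.60.148.0
Yes, same subnet (72.60.148.0)


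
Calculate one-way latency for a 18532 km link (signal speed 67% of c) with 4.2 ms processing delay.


Speed = 0.67 * 3e5 km/s = 201000 km/s
Propagation delay = 18532 / 201000 = 0.0922 s = 92.199 ms
Processing delay = 4.2 ms
Total one-way latency = 96.399 ms


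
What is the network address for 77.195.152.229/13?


IP:   01001101.11000011.10011000.11100101
Mask: 11111111.11111000.00000000.00000000
AND operation:
Net:  01001101.11000000.00000000.00000000
Network: 77.192.0.0/13


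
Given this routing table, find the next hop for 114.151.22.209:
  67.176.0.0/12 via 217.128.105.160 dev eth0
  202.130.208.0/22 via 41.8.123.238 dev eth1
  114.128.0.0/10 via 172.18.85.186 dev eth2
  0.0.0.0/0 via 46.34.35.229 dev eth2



Longest prefix match for 114.151.22.209:
  /12 67.176.0.0: no
  /22 202.130.208.0: no
  /10 114.128.0.0: MATCH
  /0 0.0.0.0: MATCH
Selected: next-hop 172.18.85.186 via eth2 (matched /10)


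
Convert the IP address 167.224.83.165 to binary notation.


167 = 10100111
224 = 11100000
83 = 01010011
165 = 10100101
Binary: 10100111.11100000.01010011.10100101


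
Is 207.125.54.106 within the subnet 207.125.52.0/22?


Subnet network: 207.125.52.0
Test IP AND mask: 207.125.52.0
Yes, 207.125.54.106 is in 207.125.52.0/22


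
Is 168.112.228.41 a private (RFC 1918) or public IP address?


RFC 1918 private ranges:
  10.0.0.0/8 (10.0.0.0 - 10.255.255.255)
  172.16.0.0/12 (172.16.0.0 - 172.31.255.255)
  192.168.0.0/16 (192.168.0.0 - 192.168.255.255)
Public (not in any RFC 1918 range)


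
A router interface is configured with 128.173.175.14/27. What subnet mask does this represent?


/27 means 27 network bits, 5 host bits
Binary: 11111111111111111111111111100000
Mask: 255.255.255.224


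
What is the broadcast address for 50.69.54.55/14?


Network: 50.68.0.0/14
Host bits = 18
Set all host bits to 1:
Broadcast: 50.71.255.255


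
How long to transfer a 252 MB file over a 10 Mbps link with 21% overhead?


Effective throughput = 10 * (1 - 21/100) = 7.9 Mbps
File size in Mb = 252 * 8 = 2016 Mb
Time = 2016 / 7.9
Time = 255.1899 seconds


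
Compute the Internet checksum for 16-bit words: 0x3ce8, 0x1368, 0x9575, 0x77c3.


Sum all words (with carry folding):
+ 0x3ce8 = 0x3ce8
+ 0x1368 = 0x5050
+ 0x9575 = 0xe5c5
+ 0x77c3 = 0x5d89
One's complement: ~0x5d89
Checksum = 0xa276


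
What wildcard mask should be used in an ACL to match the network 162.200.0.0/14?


Subnet mask: 255.252.0.0
Wildcard = 255.255.255.255 - subnet mask
255 - 255 = 0
255 - 252 = 3
255 - 0 = 255
255 - 0 = 255
Wildcard: 0.3.255.255


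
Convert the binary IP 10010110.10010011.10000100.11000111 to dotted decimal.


10010110 = 150
10010011 = 147
10000100 = 132
11000111 = 199
IP: 150.147.132.199


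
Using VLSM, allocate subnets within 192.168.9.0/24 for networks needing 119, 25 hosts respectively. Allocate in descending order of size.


119 hosts -> /25 (126 usable): 192.168.9.0/25
25 hosts -> /27 (30 usable): 192.168.9.128/27
Allocation: 192.168.9.0/25 (119 hosts, 126 usable); 192.168.9.128/27 (25 hosts, 30 usable)


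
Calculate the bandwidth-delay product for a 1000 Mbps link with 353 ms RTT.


BDP = bandwidth * RTT
= 1000 Mbps * 353 ms
= 1000 * 1e6 * 353 / 1000 bits
= 353000000 bits
= 44125000 bytes
= 43090.8203 KB
BDP = 353000000 bits (44125000 bytes)


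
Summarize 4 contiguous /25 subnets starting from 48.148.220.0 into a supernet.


Original prefix: /25
Number of subnets: 4 = 2^2
New prefix = 25 - 2 = 23
Supernet: 48.148.220.0/23


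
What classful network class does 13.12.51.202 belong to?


First octet: 13
Binary: 00001101
0xxxxxxx -> Class A (1-126)
Class A, default mask 255.0.0.0 (/8)


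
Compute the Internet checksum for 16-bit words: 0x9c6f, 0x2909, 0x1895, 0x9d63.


Sum all words (with carry folding):
+ 0x9c6f = 0x9c6f
+ 0x2909 = 0xc578
+ 0x1895 = 0xde0d
+ 0x9d63 = 0x7b71
One's complement: ~0x7b71
Checksum = 0x848e


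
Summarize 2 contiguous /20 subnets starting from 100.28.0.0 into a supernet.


Original prefix: /20
Number of subnets: 2 = 2^1
New prefix = 20 - 1 = 19
Supernet: 100.28.0.0/19


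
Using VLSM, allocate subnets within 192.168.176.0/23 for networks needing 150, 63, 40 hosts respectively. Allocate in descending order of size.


150 hosts -> /24 (254 usable): 192.168.176.0/24
63 hosts -> /25 (126 usable): 192.168.177.0/25
40 hosts -> /26 (62 usable): 192.168.177.128/26
Allocation: 192.168.176.0/24 (150 hosts, 254 usable); 192.168.177.0/25 (63 hosts, 126 usable); 192.168.177.128/26 (40 hosts, 62 usable)


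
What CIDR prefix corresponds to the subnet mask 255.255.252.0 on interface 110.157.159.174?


Binary: 11111111.11111111.11111100.00000000
Count leading 1s
Prefix: /22


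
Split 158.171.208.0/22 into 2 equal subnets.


New prefix = 22 + 1 = 23
Each subnet has 512 addresses
  158.171.208.0/23
  158.171.210.0/23
Subnets: 158.171.208.0/23, 158.171.210.0/23


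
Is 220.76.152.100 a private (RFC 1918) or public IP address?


RFC 1918 private ranges:
  10.0.0.0/8 (10.0.0.0 - 10.255.255.255)
  172.16.0.0/12 (172.16.0.0 - 172.31.255.255)
  192.168.0.0/16 (192.168.0.0 - 192.168.255.255)
Public (not in any RFC 1918 range)


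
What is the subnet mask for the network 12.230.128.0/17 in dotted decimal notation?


/17 means 17 network bits, 15 host bits
Binary: 11111111111111111000000000000000
Mask: 255.255.128.0


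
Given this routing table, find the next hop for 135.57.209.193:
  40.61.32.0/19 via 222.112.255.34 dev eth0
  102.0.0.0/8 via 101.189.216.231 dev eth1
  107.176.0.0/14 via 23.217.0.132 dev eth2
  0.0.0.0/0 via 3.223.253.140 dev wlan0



Longest prefix match for 135.57.209.193:
  /19 40.61.32.0: no
  /8 102.0.0.0: no
  /14 107.176.0.0: no
  /0 0.0.0.0: MATCH
Selected: next-hop 3.223.253.140 via wlan0 (matched /0)


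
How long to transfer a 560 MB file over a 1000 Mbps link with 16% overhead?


Effective throughput = 1000 * (1 - 16/100) = 840 Mbps
File size in Mb = 560 * 8 = 4480 Mb
Time = 4480 / 840
Time = 5.3333 seconds


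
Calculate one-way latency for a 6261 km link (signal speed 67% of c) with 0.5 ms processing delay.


Speed = 0.67 * 3e5 km/s = 201000 km/s
Propagation delay = 6261 / 201000 = 0.0311 s = 31.1493 ms
Processing delay = 0.5 ms
Total one-way latency = 31.6493 ms


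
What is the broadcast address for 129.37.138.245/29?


Network: 129.37.138.240/29
Host bits = 3
Set all host bits to 1:
Broadcast: 129.37.138.247


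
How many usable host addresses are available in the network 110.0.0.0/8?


Host bits = 32 - 8 = 24
Total addresses = 2^24 = 16777216
Usable = total - 2 (network and broadcast)
Usable hosts: 16777214


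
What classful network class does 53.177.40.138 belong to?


First octet: 53
Binary: 00110101
0xxxxxxx -> Class A (1-126)
Class A, default mask 255.0.0.0 (/8)


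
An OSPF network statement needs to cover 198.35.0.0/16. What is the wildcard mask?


Subnet mask: 255.255.0.0
Wildcard = 255.255.255.255 - subnet mask
255 - 255 = 0
255 - 255 = 0
255 - 0 = 255
255 - 0 = 255
Wildcard: 0.0.255.255


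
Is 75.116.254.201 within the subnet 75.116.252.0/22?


Subnet network: 75.116.252.0
Test IP AND mask: 75.116.252.0
Yes, 75.116.254.201 is in 75.116.252.0/22


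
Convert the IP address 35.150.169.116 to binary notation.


35 = 00100011
150 = 10010110
169 = 10101001
116 = 01110100
Binary: 00100011.10010110.10101001.01110100


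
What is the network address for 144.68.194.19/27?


IP:   10010000.01000100.11000010.00010011
Mask: 11111111.11111111.11111111.11100000
AND operation:
Net:  10010000.01000100.11000010.00000000
Network: 144.68.194.0/27


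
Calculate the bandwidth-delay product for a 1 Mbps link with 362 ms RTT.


BDP = bandwidth * RTT
= 1 Mbps * 362 ms
= 1 * 1e6 * 362 / 1000 bits
= 362000 bits
= 45250 bytes
= 44.1895 KB
BDP = 362000 bits (45250 bytes)


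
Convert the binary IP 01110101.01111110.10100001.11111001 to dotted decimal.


01110101 = 117
01111110 = 126
10100001 = 161
11111001 = 249
IP: 117.126.161.249


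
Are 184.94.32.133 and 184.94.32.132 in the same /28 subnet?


Mask: 255.255.255.240
184.94.32.133 AND mask = 184.94.32.128
184.94.32.132 AND mask = 184.94.32.128
Yes, same subnet (184.94.32.128)


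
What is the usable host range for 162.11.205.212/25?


Network: 162.11.205.128
Broadcast: 162.11.205.255
First usable = network + 1
Last usable = broadcast - 1
Range: 162.11.205.129 to 162.11.205.254


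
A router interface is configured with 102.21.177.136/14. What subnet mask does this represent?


/14 means 14 network bits, 18 host bits
Binary: 11111111111111000000000000000000
Mask: 255.252.0.0


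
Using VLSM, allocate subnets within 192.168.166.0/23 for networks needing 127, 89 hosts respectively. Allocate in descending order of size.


127 hosts -> /24 (254 usable): 192.168.166.0/24
89 hosts -> /25 (126 usable): 192.168.167.0/25
Allocation: 192.168.166.0/24 (127 hosts, 254 usable); 192.168.167.0/25 (89 hosts, 126 usable)


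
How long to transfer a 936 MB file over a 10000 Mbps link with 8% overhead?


Effective throughput = 10000 * (1 - 8/100) = 9200 Mbps
File size in Mb = 936 * 8 = 7488 Mb
Time = 7488 / 9200
Time = 0.8139 seconds


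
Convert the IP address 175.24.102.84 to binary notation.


175 = 10101111
24 = 00011000
102 = 01100110
84 = 01010100
Binary: 10101111.00011000.01100110.01010100


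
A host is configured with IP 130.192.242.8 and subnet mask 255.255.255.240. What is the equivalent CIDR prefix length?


Binary: 11111111.11111111.11111111.11110000
Count leading 1s
Prefix: /28


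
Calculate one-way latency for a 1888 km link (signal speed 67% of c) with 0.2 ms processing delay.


Speed = 0.67 * 3e5 km/s = 201000 km/s
Propagation delay = 1888 / 201000 = 0.0094 s = 9.393 ms
Processing delay = 0.2 ms
Total one-way latency = 9.593 ms


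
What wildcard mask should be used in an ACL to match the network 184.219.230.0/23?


Subnet mask: 255.255.254.0
Wildcard = 255.255.255.255 - subnet mask
255 - 255 = 0
255 - 255 = 0
255 - 254 = 1
255 - 0 = 255
Wildcard: 0.0.1.255
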